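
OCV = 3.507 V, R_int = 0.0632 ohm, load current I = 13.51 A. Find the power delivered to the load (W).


Step 1: V_terminal = OCV - I*R = 3.507 - 13.51 * 0.0632 = 2.6532 V
Step 2: P_out = V_terminal * I = 2.6532 * 13.51 = 35.84 W

35.84 W


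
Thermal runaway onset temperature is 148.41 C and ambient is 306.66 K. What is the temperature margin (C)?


Convert: T_ambient = 306.66 K = 33.51 C
margin = 148.41 - 33.51 = 114.9 C

114.9 C


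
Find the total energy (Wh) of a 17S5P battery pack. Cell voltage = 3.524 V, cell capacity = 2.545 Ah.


V_pack = 17 * 3.524 = 59.908 V
C_pack = 5 * 2.545 = 12.725 Ah
E = V_pack * C_pack = 59.908 * 12.725 = 762.3 Wh

762.3 Wh


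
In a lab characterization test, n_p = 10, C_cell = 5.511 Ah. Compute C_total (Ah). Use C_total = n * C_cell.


Parallel capacities add: 10 * 5.511 Ah = 55.11 Ah

55.11 Ah


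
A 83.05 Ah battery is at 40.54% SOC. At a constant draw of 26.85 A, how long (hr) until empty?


Step 1: remaining = SOC/100 * C_total = 40.54/100 * 83.05 = 33.668 Ah
Step 2: t = remaining / I = 33.668 / 26.85 = 1.254 hr

1.254 hr


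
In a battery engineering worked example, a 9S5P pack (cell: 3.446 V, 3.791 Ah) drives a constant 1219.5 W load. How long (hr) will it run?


Step 1: E_pack = Ns * V_cell * Np * C_cell = 9 * 3.446 * 5 * 3.791 = 587.87 Wh
Step 2: t = E_pack / P = 587.87 / 1219.5 = 0.4821 hr

0.4821 hr


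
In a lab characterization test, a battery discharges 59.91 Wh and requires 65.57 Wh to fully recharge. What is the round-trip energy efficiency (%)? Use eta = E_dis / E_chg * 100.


eta_e = E_dis / E_chg * 100 = 59.91 / 65.57 * 100 = 91.37%

91.37%


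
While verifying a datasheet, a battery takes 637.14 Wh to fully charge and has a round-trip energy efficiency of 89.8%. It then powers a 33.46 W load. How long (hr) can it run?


Step 1: E_discharge = eta/100 * E_charge = 89.8/100 * 637.14 = 572.15 Wh
Step 2: t = E_discharge / P = 572.15 / 33.46 = 17.10 hr

17.10 hr


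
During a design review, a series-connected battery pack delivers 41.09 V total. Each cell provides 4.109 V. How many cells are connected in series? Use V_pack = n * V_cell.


Rearranging: n = V_pack / V_cell = 41.09 / 4.109 = 10 cells

10


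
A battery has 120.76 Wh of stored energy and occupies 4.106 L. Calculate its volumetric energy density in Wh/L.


Volumetric ED = 120.76 Wh / 4.106 L = 29.41 Wh/L

29.41 Wh/L


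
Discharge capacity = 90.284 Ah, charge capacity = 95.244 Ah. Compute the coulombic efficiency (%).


eta_c = Q_dis / Q_chg * 100 = 90.284 / 95.244 * 100 = 94.79%

94.79%


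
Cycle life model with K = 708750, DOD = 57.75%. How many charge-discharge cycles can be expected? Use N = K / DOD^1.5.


Step 1: DOD^1.5 = 57.75^1.5 = 438.86
Step 2: N = 708750 / 438.86 = 1615 cycles

1615 cycles


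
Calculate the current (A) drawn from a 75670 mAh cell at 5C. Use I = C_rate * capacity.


Convert: capacity = 75670 mAh = 75.67 Ah
At 5C: I = 5 * 75.67 Ah = 378.35 A

378.35 A


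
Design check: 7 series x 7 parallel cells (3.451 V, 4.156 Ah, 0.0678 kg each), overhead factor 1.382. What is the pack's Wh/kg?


Step 1: V_pack = 7 * 3.451 = 24.157 V
Step 2: C_pack = 7 * 4.156 = 29.092 Ah
Step 3: E_pack = V_pack * C_pack = 24.157 * 29.092 = 702.78 Wh
Step 4: m_pack = 7 * 7 * 0.0678 * 1.382 = 4.5913 kg
Step 5: ED = E_pack / m_pack = 702.78 / 4.5913 = 153.1 Wh/kg

153.1 Wh/kg


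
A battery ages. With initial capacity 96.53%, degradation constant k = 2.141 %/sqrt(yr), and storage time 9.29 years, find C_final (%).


sqrt(t) = sqrt(9.29) = 3.048
C_final = 96.53 - 2.141 * 3.048 = 90.00%

90.00%


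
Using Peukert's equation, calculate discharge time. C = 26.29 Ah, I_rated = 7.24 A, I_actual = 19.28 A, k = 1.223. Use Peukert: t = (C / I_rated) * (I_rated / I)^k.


t_rated = C / I_rated = 26.29 / 7.24 = 3.6312 hr
(I_rated/I)^k = (0.37552)^1.223 = 0.30184
t = t_rated * (I_rated/I)^k = 3.6312 * 0.30184 = 1.096 hr

1.096 hr


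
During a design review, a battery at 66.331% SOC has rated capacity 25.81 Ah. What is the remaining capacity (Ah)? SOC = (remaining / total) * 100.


remaining = SOC / 100 * total = 66.331 / 100 * 25.81 = 17.12 Ah

17.12 Ah


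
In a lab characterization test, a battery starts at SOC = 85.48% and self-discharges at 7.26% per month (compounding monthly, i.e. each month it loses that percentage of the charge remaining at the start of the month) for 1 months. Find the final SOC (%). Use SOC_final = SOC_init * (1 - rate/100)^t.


Monthly retention factor = 1 - 7.26/100 = 0.9274
Over 1 months: factor^1 = 0.9274
SOC_final = 85.48 * 0.9274 = 79.27%

79.27%


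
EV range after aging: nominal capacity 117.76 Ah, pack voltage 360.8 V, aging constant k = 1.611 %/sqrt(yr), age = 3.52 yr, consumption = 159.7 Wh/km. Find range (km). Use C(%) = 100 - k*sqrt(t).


Step 1: capacity retention = 100 - 1.611 * sqrt(3.52) = 100 - 1.611 * 1.8762 = 96.977%
Step 2: C_now = 117.76 * 96.977/100 = 114.2 Ah
Step 3: E_pack = V * C_now = 360.8 * 114.2 = 41203 Wh
Step 4: range = E_pack / consumption = 41203 / 159.7 = 258.0 km

258.0 km


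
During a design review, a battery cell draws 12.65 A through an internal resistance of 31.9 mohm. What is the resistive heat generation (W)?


Convert: R = 31.9 mohm = 0.0319 ohm
I^2 = 160.02
Q = 160.02 * 0.0319 = 5.105 W

5.105 W


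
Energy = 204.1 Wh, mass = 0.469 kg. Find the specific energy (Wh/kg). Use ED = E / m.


ED = E / m = 204.1 / 0.469 = 435.2 Wh/kg

435.2 Wh/kg


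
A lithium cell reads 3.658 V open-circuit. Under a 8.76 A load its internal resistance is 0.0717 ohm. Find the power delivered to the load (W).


Step 1: V_terminal = OCV - I*R = 3.658 - 8.76 * 0.0717 = 3.0299 V
Step 2: P_out = V_terminal * I = 3.0299 * 8.76 = 26.54 W

26.54 W


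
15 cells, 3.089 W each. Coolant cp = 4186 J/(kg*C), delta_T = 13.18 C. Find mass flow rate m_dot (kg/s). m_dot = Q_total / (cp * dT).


Step 1: Total heat Q = 15 * 3.089 W = 46.335 W
Step 2: denom = cp * dT = 4186 * 13.18 = 55171
Step 3: m_dot = 46.335 / 55171 = 8.398e-04 kg/s

8.398e-04 kg/s


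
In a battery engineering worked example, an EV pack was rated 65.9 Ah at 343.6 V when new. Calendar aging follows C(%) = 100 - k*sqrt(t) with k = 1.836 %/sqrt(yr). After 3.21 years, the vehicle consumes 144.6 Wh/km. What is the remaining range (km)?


Step 1: capacity retention = 100 - 1.836 * sqrt(3.21) = 100 - 1.836 * 1.7916 = 96.711%
Step 2: C_now = 65.9 * 96.711/100 = 63.733 Ah
Step 3: E_pack = V * C_now = 343.6 * 63.733 = 21899 Wh
Step 4: range = E_pack / consumption = 21899 / 144.6 = 151.4 km

151.4 km


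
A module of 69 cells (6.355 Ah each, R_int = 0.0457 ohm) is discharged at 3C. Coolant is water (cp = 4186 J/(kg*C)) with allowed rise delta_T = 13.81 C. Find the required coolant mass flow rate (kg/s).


Step 1: I = 3 * 6.355 = 19.065 A
Step 2: Q_cell = I^2 * R = 19.065^2 * 0.0457 = 16.611 W
Step 3: Q_total = 69 * 16.611 = 1146.2 W
Step 4: m_dot = Q_total / (cp * dT) = 1146.2 / (4186 * 13.81) = 0.01983 kg/s

0.01983 kg/s


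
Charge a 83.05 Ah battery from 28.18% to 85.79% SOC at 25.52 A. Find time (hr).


delta_Ah = 83.05 * (85.79 - 28.18) / 100 = 47.845 Ah
t = delta_Ah / I = 47.845 / 25.52 = 1.875 hr

1.875 hr


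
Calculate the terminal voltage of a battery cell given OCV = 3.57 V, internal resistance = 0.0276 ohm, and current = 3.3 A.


IR drop = 3.3 * 0.0276 = 0.09108 V
V = 3.57 - 0.09108 = 3.479 V

3.479 V


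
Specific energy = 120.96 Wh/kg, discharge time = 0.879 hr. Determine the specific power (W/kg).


P_specific = E / t = 120.96 / 0.879 = 137.6 W/kg

137.6 W/kg


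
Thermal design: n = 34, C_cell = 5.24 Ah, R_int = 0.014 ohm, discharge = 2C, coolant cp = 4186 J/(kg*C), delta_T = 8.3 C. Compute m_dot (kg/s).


Step 1: I = 2 * 5.24 = 10.48 A
Step 2: Q_cell = I^2 * R = 10.48^2 * 0.014 = 1.5376 W
Step 3: Q_total = 34 * 1.5376 = 52.278 W
Step 4: m_dot = Q_total / (cp * dT) = 52.278 / (4186 * 8.3) = 0.001505 kg/s

0.001505 kg/s


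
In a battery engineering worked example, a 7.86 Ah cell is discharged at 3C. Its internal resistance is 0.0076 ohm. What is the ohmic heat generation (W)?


Step 1: I = C_rate * capacity = 3 * 7.86 = 23.58 A
Step 2: Q = I^2 * R = 23.58^2 * 0.0076 = 556.02 * 0.0076 = 4.226 W

4.226 W


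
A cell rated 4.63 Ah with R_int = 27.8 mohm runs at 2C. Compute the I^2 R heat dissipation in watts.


Convert: R = 27.8 mohm = 0.0278 ohm
Step 1: I = C_rate * capacity = 2 * 4.63 = 9.26 A
Step 2: Q = I^2 * R = 9.26^2 * 0.0278 = 85.748 * 0.0278 = 2.384 W

2.384 W


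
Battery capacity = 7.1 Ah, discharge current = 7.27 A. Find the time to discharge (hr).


Runtime = 7.1 Ah / 7.27 A = 0.9766 hr

0.9766 hr


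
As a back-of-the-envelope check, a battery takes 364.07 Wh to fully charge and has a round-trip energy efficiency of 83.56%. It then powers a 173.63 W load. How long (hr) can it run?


Step 1: E_discharge = eta/100 * E_charge = 83.56/100 * 364.07 = 304.22 Wh
Step 2: t = E_discharge / P = 304.22 / 173.63 = 1.752 hr

1.752 hr


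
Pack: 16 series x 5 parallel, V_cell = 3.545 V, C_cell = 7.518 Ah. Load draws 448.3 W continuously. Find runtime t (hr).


Step 1: E_pack = Ns * V_cell * Np * C_cell = 16 * 3.545 * 5 * 7.518 = 2132.1 Wh
Step 2: t = E_pack / P = 2132.1 / 448.3 = 4.756 hr

4.756 hr


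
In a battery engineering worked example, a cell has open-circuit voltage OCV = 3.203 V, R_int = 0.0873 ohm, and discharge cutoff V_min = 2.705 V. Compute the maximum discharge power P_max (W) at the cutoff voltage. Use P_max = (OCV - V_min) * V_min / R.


P_max = (OCV - V_min) * V_min / R = (3.203 - 2.705) * 2.705 / 0.0873 = 0.498 * 2.705 / 0.0873 = 15.43 W

15.43 W


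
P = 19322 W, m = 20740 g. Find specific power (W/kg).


Convert: m = 20740 g = 20.74 kg
SP = P / m = 19322 / 20.74 = 931.6 W/kg

931.6 W/kg


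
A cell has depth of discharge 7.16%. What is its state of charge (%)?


SOC = 100 - DOD = 100 - 7.16 = 92.84%

92.84%


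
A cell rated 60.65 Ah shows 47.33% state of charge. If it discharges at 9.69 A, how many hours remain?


Step 1: remaining = SOC/100 * C_total = 47.33/100 * 60.65 = 28.706 Ah
Step 2: t = remaining / I = 28.706 / 9.69 = 2.962 hr

2.962 hr


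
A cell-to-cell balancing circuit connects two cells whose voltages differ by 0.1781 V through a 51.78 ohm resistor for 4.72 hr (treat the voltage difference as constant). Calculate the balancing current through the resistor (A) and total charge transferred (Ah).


First, Ohm's law: I_bal = 0.1781 V / 51.78 ohm = 0.0034396 A
Then Q = I * t = 0.0034396 A * 4.72 hr = 0.01623 Ah

I=0.0034396 A, Q=0.01623 Ah


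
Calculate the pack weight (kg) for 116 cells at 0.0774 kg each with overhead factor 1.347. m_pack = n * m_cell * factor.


m_pack = n * m_cell * overhead = 116 * 0.0774 * 1.347 = 12.09 kg

12.09 kg


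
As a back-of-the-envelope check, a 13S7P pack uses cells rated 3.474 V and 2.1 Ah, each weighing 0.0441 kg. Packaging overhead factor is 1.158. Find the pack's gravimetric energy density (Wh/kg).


Step 1: V_pack = 13 * 3.474 = 45.162 V
Step 2: C_pack = 7 * 2.1 = 14.7 Ah
Step 3: E_pack = V_pack * C_pack = 45.162 * 14.7 = 663.88 Wh
Step 4: m_pack = 13 * 7 * 0.0441 * 1.158 = 4.6472 kg
Step 5: ED = E_pack / m_pack = 663.88 / 4.6472 = 142.9 Wh/kg

142.9 Wh/kg


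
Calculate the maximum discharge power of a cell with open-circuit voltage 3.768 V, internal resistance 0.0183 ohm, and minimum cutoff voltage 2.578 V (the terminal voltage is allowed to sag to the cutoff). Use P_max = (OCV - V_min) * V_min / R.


dV = OCV - V_min = 1.19 V (so I_max = dV / R)
P_max = dV * V_min / R = 1.19 * 2.578 / 0.0183 = 167.6 W

167.6 W


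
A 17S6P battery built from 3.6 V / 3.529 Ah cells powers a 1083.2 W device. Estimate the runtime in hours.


Step 1: E_pack = Ns * V_cell * Np * C_cell = 17 * 3.6 * 6 * 3.529 = 1295.8 Wh
Step 2: t = E_pack / P = 1295.8 / 1083.2 = 1.196 hr

1.196 hr


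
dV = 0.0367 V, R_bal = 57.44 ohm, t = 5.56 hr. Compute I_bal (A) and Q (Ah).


I_bal = dV / R = 0.0367 / 57.44 = 6.3893e-04 A
Q = I_bal * t = 6.3893e-04 * 5.56 = 0.003552 Ah

I=6.3893e-04 A, Q=0.003552 Ah


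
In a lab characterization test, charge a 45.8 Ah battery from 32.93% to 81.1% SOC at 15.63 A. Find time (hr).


Step 1: dSOC = 81.1% - 32.93% = 48.17%
Step 2: delta_Ah = 45.8 * 48.17 / 100 = 22.062 Ah
Step 3: t = 22.062 / 15.63 = 1.412 hr

1.412 hr


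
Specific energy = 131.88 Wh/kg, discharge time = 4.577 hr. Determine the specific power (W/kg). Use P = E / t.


Specific power = 131.88 Wh/kg / 4.577 hr = 28.81 W/kg

28.81 W/kg


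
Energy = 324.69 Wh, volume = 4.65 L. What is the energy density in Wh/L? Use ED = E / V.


Volumetric ED = 324.69 Wh / 4.65 L = 69.83 Wh/L

69.83 Wh/L


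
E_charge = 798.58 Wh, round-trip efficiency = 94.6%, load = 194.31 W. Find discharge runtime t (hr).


Step 1: E_discharge = eta/100 * E_charge = 94.6/100 * 798.58 = 755.46 Wh
Step 2: t = E_discharge / P = 755.46 / 194.31 = 3.888 hr

3.888 hr


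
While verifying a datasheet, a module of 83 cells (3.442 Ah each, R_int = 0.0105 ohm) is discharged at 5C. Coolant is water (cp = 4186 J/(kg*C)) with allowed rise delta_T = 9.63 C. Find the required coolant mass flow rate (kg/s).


Step 1: I = 5 * 3.442 = 17.21 A
Step 2: Q_cell = I^2 * R = 17.21^2 * 0.0105 = 3.1099 W
Step 3: Q_total = 83 * 3.1099 = 258.12 W
Step 4: m_dot = Q_total / (cp * dT) = 258.12 / (4186 * 9.63) = 0.006403 kg/s

0.006403 kg/s


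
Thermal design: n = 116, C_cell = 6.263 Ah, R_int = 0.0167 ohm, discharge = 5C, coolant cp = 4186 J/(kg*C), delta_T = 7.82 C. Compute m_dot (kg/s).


Step 1: I = 5 * 6.263 = 31.315 A
Step 2: Q_cell = I^2 * R = 31.315^2 * 0.0167 = 16.377 W
Step 3: Q_total = 116 * 16.377 = 1899.7 W
Step 4: m_dot = Q_total / (cp * dT) = 1899.7 / (4186 * 7.82) = 0.05803 kg/s

0.05803 kg/s


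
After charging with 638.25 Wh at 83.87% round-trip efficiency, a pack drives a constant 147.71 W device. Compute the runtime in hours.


Step 1: E_discharge = eta/100 * E_charge = 83.87/100 * 638.25 = 535.3 Wh
Step 2: t = E_discharge / P = 535.3 / 147.71 = 3.624 hr

3.624 hr


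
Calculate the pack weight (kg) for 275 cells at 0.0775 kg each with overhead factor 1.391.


Cell mass sum = 275 * 0.0775 = 21.313 kg
With overhead 1.391: m_pack = 21.313 * 1.391 = 29.65 kg

29.65 kg


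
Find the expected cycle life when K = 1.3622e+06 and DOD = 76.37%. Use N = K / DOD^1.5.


Step 1: DOD^1.5 = 76.37^1.5 = 667.4
Step 2: N = 1.3622e+06 / 667.4 = 2041 cycles

2041 cycles


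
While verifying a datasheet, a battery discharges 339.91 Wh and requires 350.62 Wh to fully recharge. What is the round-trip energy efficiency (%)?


eta_e = E_dis / E_chg * 100 = 339.91 / 350.62 * 100 = 96.95%

96.95%


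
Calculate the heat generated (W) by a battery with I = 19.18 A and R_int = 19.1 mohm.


Convert: R = 19.1 mohm = 0.0191 ohm
Q = I^2 * R = 19.18^2 * 0.0191 = 7.026 W

7.026 W


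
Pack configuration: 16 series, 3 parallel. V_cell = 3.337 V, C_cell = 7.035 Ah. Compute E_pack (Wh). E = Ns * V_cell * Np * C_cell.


V_pack = 16 * 3.337 = 53.392 V
C_pack = 3 * 7.035 = 21.105 Ah
E = V_pack * C_pack = 53.392 * 21.105 = 1127 Wh

1127 Wh


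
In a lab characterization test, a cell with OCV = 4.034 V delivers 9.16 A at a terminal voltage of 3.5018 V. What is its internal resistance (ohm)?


R = (OCV - V) / I = (4.034 - 3.5018) / 9.16 = 0.05810 ohm

0.05810 ohm


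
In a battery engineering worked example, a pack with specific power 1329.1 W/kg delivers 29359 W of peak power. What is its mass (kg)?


m = P / SP = 29359 / 1329.1 = 22.09 kg

22.09 kg


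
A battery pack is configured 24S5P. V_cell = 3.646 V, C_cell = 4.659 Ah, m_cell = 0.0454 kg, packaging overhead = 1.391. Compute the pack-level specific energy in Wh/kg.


Step 1: V_pack = 24 * 3.646 = 87.504 V
Step 2: C_pack = 5 * 4.659 = 23.295 Ah
Step 3: E_pack = V_pack * C_pack = 87.504 * 23.295 = 2038.4 Wh
Step 4: m_pack = 24 * 5 * 0.0454 * 1.391 = 7.5782 kg
Step 5: ED = E_pack / m_pack = 2038.4 / 7.5782 = 269.0 Wh/kg

269.0 Wh/kg


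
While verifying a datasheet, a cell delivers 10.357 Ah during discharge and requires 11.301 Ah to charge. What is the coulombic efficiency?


eta_c = Q_dis / Q_chg * 100 = 10.357 / 11.301 * 100 = 91.65%

91.65%


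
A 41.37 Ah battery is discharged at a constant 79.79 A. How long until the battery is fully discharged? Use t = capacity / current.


Runtime = 41.37 Ah / 79.79 A = 0.5185 hr

0.5185 hr


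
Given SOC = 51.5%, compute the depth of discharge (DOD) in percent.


DOD = 100 - SOC = 100 - 51.5 = 48.5%

48.5%


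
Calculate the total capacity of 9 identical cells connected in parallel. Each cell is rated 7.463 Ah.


Parallel capacities add: 9 * 7.463 Ah = 67.167 Ah

67.167 Ah


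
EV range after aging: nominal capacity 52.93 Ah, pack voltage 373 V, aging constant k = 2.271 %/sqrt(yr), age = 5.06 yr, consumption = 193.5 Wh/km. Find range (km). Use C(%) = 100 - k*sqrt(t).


Step 1: capacity retention = 100 - 2.271 * sqrt(5.06) = 100 - 2.271 * 2.2494 = 94.892%
Step 2: C_now = 52.93 * 94.892/100 = 50.226 Ah
Step 3: E_pack = V * C_now = 373 * 50.226 = 18734 Wh
Step 4: range = E_pack / consumption = 18734 / 193.5 = 96.82 km

96.82 km


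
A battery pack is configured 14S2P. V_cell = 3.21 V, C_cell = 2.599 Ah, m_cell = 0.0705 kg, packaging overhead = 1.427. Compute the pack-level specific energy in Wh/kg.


Step 1: V_pack = 14 * 3.21 = 44.94 V
Step 2: C_pack = 2 * 2.599 = 5.198 Ah
Step 3: E_pack = V_pack * C_pack = 44.94 * 5.198 = 233.6 Wh
Step 4: m_pack = 14 * 2 * 0.0705 * 1.427 = 2.8169 kg
Step 5: ED = E_pack / m_pack = 233.6 / 2.8169 = 82.93 Wh/kg

82.93 Wh/kg


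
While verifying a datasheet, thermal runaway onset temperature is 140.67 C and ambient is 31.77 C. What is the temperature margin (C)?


Safety margin = 140.67 C - 31.77 C = 108.9 C

108.9 C


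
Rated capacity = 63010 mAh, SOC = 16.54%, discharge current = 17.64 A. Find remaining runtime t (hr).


Convert: C_total = 63010 mAh = 63.01 Ah
Step 1: remaining = SOC/100 * C_total = 16.54/100 * 63.01 = 10.422 Ah
Step 2: t = remaining / I = 10.422 / 17.64 = 0.5908 hr

0.5908 hr


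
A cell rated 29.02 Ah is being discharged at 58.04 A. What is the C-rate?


C_rate = I / capacity = 58.04 / 29.02 = 2C

2C


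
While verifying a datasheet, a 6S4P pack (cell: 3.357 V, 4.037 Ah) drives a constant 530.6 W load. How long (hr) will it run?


Step 1: E_pack = Ns * V_cell * Np * C_cell = 6 * 3.357 * 4 * 4.037 = 325.25 Wh
Step 2: t = E_pack / P = 325.25 / 530.6 = 0.6130 hr

0.6130 hr


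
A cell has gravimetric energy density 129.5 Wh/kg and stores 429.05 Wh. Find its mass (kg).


m = E / ED = 429.05 / 129.5 = 3.313 kg

3.313 kg


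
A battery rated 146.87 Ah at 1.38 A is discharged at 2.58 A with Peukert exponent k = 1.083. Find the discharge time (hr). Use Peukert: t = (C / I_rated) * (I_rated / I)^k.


Step 1: t_rated = C / I_rated = 146.87 / 1.38 = 106.43 hr
Step 2: ratio = 1.38 / 2.58 = 0.53488
Step 3: ratio^k = 0.53488^1.083 = 0.50781
Step 4: t = t_rated * ratio^k = 106.43 * 0.50781 = 54.05 hr

54.05 hr


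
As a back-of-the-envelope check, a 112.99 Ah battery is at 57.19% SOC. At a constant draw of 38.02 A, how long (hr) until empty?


Step 1: remaining = SOC/100 * C_total = 57.19/100 * 112.99 = 64.619 Ah
Step 2: t = remaining / I = 64.619 / 38.02 = 1.700 hr

1.700 hr


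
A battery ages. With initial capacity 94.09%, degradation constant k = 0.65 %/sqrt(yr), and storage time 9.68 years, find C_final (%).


Step 1: sqrt(9.68 yr) = 3.1113
Step 2: drop = 0.65 * 3.1113 = 2.0223
Step 3: C_final = 94.09 - 2.0223 = 92.07%

92.07%


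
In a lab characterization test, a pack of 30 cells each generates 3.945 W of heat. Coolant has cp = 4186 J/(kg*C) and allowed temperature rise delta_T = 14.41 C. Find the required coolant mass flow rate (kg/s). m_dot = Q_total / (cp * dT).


Q_total = 30 * 3.945 = 118.35 W
m_dot = Q_total / (cp * dT) = 118.35 / (4186 * 14.41) = 0.001962 kg/s

0.001962 kg/s


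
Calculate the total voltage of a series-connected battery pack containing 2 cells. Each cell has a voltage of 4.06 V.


Series voltages add: 2 * 4.06 V = 8.12 V

8.12 V


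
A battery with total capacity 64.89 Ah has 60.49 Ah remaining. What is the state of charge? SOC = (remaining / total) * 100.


SOC = (remaining / total) * 100 = (60.49 / 64.89) * 100 = 93.22%

93.22%


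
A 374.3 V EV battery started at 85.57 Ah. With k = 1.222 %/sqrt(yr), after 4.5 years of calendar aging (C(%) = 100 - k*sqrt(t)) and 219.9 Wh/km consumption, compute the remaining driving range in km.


Step 1: capacity retention = 100 - 1.222 * sqrt(4.5) = 100 - 1.222 * 2.1213 = 97.408%
Step 2: C_now = 85.57 * 97.408/100 = 83.352 Ah
Step 3: E_pack = V * C_now = 374.3 * 83.352 = 31199 Wh
Step 4: range = E_pack / consumption = 31199 / 219.9 = 141.9 km

141.9 km


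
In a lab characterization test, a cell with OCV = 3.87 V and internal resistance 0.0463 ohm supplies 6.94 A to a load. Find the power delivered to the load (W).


Step 1: V_terminal = OCV - I*R = 3.87 - 6.94 * 0.0463 = 3.5487 V
Step 2: P_out = V_terminal * I = 3.5487 * 6.94 = 24.63 W

24.63 W


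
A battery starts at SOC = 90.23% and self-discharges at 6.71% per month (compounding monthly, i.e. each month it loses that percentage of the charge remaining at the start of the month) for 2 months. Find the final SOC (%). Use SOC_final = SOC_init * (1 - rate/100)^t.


Monthly retention factor = 1 - 6.71/100 = 0.9329
Over 2 months: factor^2 = 0.8703
SOC_final = 90.23 * 0.8703 = 78.53%

78.53%


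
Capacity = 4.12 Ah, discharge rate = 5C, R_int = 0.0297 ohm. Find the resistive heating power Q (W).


Step 1: I = C_rate * capacity = 5 * 4.12 = 20.6 A
Step 2: Q = I^2 * R = 20.6^2 * 0.0297 = 424.36 * 0.0297 = 12.60 W

12.60 W


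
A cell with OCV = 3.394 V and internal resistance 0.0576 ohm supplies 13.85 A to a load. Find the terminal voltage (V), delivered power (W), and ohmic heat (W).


Step 1: V_terminal = OCV - I*R = 3.394 - 13.85 * 0.0576 = 2.5962 V
Step 2: P_out = V_terminal * I = 2.5962 * 13.85 = 35.96 W
Step 3: Q = I^2 * R = 13.85^2 * 0.0576 = 11.05 W

V=2.5962 V, P=35.96 W, Q=11.05 W


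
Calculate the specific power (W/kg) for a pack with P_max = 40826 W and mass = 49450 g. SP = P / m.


Convert: m = 49450 g = 49.45 kg
SP = P / m = 40826 / 49.45 = 825.6 W/kg

825.6 W/kg


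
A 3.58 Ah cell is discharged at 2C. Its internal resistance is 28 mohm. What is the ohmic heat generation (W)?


Convert: R = 28 mohm = 0.028 ohm
Step 1: I = C_rate * capacity = 2 * 3.58 = 7.16 A
Step 2: Q = I^2 * R = 7.16^2 * 0.028 = 51.266 * 0.028 = 1.435 W

1.435 W


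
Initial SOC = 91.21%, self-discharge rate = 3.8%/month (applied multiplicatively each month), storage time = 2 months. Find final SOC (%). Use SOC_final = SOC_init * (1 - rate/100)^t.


Monthly retention factor = 1 - 3.8/100 = 0.962
Over 2 months: factor^2 = 0.92544
SOC_final = 91.21 * 0.92544 = 84.41%

84.41%


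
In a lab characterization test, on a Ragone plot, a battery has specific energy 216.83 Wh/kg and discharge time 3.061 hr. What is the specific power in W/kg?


P_specific = E / t = 216.83 / 3.061 = 70.84 W/kg

70.84 W/kg


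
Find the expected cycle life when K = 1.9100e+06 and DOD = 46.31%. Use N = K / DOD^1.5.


DOD^1.5 = 315.15
N = K / DOD^1.5 = 1.9100e+06 / 315.15 = 6061

6061 cycles


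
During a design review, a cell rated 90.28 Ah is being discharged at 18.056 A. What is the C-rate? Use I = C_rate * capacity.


Rearranging: C_rate = 18.056 / 90.28 = 0.2C

0.2C


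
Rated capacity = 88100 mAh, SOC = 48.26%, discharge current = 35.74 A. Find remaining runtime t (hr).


Convert: C_total = 88100 mAh = 88.1 Ah
Step 1: remaining = SOC/100 * C_total = 48.26/100 * 88.1 = 42.517 Ah
Step 2: t = remaining / I = 42.517 / 35.74 = 1.190 hr

1.190 hr


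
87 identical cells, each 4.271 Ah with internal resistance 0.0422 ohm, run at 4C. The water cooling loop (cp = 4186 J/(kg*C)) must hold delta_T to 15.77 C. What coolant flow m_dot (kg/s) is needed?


Step 1: I = 4 * 4.271 = 17.084 A
Step 2: Q_cell = I^2 * R = 17.084^2 * 0.0422 = 12.317 W
Step 3: Q_total = 87 * 12.317 = 1071.6 W
Step 4: m_dot = Q_total / (cp * dT) = 1071.6 / (4186 * 15.77) = 0.01623 kg/s

0.01623 kg/s


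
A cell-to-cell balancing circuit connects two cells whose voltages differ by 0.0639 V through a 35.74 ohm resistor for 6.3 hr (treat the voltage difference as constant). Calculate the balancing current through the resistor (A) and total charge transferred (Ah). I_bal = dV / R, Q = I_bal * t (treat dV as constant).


I_bal = dV / R = 0.0639 / 35.74 = 0.0017879 A
Q = I_bal * t = 0.0017879 * 6.3 = 0.01126 Ah

I=0.0017879 A, Q=0.01126 Ah


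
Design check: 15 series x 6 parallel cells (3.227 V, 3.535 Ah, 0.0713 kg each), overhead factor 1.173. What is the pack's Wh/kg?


Step 1: V_pack = 15 * 3.227 = 48.405 V
Step 2: C_pack = 6 * 3.535 = 21.21 Ah
Step 3: E_pack = V_pack * C_pack = 48.405 * 21.21 = 1026.7 Wh
Step 4: m_pack = 15 * 6 * 0.0713 * 1.173 = 7.5271 kg
Step 5: ED = E_pack / m_pack = 1026.7 / 7.5271 = 136.4 Wh/kg

136.4 Wh/kg


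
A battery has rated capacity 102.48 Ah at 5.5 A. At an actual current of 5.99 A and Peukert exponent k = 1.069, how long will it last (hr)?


Step 1: t_rated = C / I_rated = 102.48 / 5.5 = 18.633 hr
Step 2: ratio = 5.5 / 5.99 = 0.9182
Step 3: ratio^k = 0.9182^1.069 = 0.91281
Step 4: t = t_rated * ratio^k = 18.633 * 0.91281 = 17.01 hr

17.01 hr


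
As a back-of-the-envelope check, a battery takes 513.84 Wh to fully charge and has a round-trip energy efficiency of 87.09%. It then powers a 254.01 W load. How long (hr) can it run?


Step 1: E_discharge = eta/100 * E_charge = 87.09/100 * 513.84 = 447.5 Wh
Step 2: t = E_discharge / P = 447.5 / 254.01 = 1.762 hr

1.762 hr


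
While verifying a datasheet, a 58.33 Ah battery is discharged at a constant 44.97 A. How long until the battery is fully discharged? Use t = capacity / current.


Runtime = 58.33 Ah / 44.97 A = 1.297 hr

1.297 hr


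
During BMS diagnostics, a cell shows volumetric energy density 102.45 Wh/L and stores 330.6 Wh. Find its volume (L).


V = E / ED = 330.6 / 102.45 = 3.227 L

3.227 L


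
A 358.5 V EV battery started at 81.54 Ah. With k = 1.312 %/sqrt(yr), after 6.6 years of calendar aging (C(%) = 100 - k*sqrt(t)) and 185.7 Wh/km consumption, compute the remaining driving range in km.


Step 1: capacity retention = 100 - 1.312 * sqrt(6.6) = 100 - 1.312 * 2.569 = 96.629%
Step 2: C_now = 81.54 * 96.629/100 = 78.791 Ah
Step 3: E_pack = V * C_now = 358.5 * 78.791 = 28247 Wh
Step 4: range = E_pack / consumption = 28247 / 185.7 = 152.1 km

152.1 km


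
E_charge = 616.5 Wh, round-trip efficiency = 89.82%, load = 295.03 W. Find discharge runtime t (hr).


Step 1: E_discharge = eta/100 * E_charge = 89.82/100 * 616.5 = 553.74 Wh
Step 2: t = E_discharge / P = 553.74 / 295.03 = 1.877 hr

1.877 hr


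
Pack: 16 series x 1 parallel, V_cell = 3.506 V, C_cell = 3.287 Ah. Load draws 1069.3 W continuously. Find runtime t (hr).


Step 1: E_pack = Ns * V_cell * Np * C_cell = 16 * 3.506 * 1 * 3.287 = 184.39 Wh
Step 2: t = E_pack / P = 184.39 / 1069.3 = 0.1724 hr

0.1724 hr


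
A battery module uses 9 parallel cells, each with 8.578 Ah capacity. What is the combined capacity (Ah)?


C_total = 9 * 8.578 = 77.202 Ah

77.202 Ah


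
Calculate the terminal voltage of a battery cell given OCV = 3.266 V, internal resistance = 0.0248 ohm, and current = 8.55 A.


IR drop = 8.55 * 0.0248 = 0.21204 V
V = 3.266 - 0.21204 = 3.054 V

3.054 V


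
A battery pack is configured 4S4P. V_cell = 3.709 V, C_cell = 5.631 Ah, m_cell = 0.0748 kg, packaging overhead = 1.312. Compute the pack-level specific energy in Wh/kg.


Step 1: V_pack = 4 * 3.709 = 14.836 V
Step 2: C_pack = 4 * 5.631 = 22.524 Ah
Step 3: E_pack = V_pack * C_pack = 14.836 * 22.524 = 334.17 Wh
Step 4: m_pack = 4 * 4 * 0.0748 * 1.312 = 1.5702 kg
Step 5: ED = E_pack / m_pack = 334.17 / 1.5702 = 212.8 Wh/kg

212.8 Wh/kg


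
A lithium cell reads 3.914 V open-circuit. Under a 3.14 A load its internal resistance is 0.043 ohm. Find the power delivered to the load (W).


Step 1: V_terminal = OCV - I*R = 3.914 - 3.14 * 0.043 = 3.779 V
Step 2: P_out = V_terminal * I = 3.779 * 3.14 = 11.87 W

11.87 W


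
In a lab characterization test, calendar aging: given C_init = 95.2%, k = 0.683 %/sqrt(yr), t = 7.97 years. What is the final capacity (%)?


Step 1: sqrt(7.97 yr) = 2.8231
Step 2: drop = 0.683 * 2.8231 = 1.9282
Step 3: C_final = 95.2 - 1.9282 = 93.27%

93.27%


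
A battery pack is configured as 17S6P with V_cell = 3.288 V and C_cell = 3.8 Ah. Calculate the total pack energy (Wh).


V_pack = 17 * 3.288 = 55.896 V
C_pack = 6 * 3.8 = 22.8 Ah
E = V_pack * C_pack = 55.896 * 22.8 = 1274 Wh

1274 Wh


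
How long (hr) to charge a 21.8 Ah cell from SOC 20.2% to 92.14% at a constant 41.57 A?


delta_Ah = 21.8 * (92.14 - 20.2) / 100 = 15.683 Ah
t = delta_Ah / I = 15.683 / 41.57 = 0.3773 hr

0.3773 hr


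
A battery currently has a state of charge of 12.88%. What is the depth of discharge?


DOD = 100 - SOC = 100 - 12.88 = 87.12%

87.12%


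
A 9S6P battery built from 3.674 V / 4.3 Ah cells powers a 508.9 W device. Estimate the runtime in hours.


Step 1: E_pack = Ns * V_cell * Np * C_cell = 9 * 3.674 * 6 * 4.3 = 853.1 Wh
Step 2: t = E_pack / P = 853.1 / 508.9 = 1.676 hr

1.676 hr


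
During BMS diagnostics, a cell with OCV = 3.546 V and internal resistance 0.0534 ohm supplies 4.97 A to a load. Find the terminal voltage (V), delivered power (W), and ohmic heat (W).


Step 1: V_terminal = OCV - I*R = 3.546 - 4.97 * 0.0534 = 3.2806 V
Step 2: P_out = V_terminal * I = 3.2806 * 4.97 = 16.30 W
Step 3: Q = I^2 * R = 4.97^2 * 0.0534 = 1.319 W

V=3.2806 V, P=16.30 W, Q=1.319 W


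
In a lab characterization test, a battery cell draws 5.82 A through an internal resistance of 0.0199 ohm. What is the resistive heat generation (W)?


Q = I^2 * R = 5.82^2 * 0.0199 = 0.6741 W

0.6741 W


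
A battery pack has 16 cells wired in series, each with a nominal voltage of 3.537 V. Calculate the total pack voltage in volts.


V_pack = n * V_cell = 16 * 3.537 = 56.592 V

56.592 V


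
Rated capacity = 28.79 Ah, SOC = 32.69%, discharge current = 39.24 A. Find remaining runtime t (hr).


Step 1: remaining = SOC/100 * C_total = 32.69/100 * 28.79 = 9.4115 Ah
Step 2: t = remaining / I = 9.4115 / 39.24 = 0.2398 hr

0.2398 hr


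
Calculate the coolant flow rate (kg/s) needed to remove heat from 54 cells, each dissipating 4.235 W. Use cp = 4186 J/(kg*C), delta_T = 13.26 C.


Q_total = 54 * 4.235 = 228.69 W
m_dot = Q_total / (cp * dT) = 228.69 / (4186 * 13.26) = 0.004120 kg/s

0.004120 kg/s


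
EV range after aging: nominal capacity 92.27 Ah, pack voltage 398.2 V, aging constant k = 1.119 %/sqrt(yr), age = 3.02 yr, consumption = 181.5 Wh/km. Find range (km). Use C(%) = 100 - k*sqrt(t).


Step 1: capacity retention = 100 - 1.119 * sqrt(3.02) = 100 - 1.119 * 1.7378 = 98.055%
Step 2: C_now = 92.27 * 98.055/100 = 90.475 Ah
Step 3: E_pack = V * C_now = 398.2 * 90.475 = 36027 Wh
Step 4: range = E_pack / consumption = 36027 / 181.5 = 198.5 km

198.5 km


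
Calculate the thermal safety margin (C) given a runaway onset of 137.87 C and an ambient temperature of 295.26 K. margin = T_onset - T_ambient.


Convert: T_ambient = 295.26 K = 22.11 C
margin = 137.87 - 22.11 = 115.76 C

115.76 C


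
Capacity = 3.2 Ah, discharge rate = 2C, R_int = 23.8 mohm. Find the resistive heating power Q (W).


Convert: R = 23.8 mohm = 0.0238 ohm
Step 1: I = C_rate * capacity = 2 * 3.2 = 6.4 A
Step 2: Q = I^2 * R = 6.4^2 * 0.0238 = 40.96 * 0.0238 = 0.9748 W

0.9748 W


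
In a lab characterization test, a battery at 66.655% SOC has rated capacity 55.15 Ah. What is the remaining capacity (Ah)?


remaining = SOC / 100 * total = 66.655 / 100 * 55.15 = 36.76 Ah

36.76 Ah


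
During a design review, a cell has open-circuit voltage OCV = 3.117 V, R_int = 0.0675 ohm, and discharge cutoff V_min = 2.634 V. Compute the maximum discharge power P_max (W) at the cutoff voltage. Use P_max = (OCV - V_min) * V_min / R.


P_max = (OCV - V_min) * V_min / R = (3.117 - 2.634) * 2.634 / 0.0675 = 0.483 * 2.634 / 0.0675 = 18.85 W

18.85 W


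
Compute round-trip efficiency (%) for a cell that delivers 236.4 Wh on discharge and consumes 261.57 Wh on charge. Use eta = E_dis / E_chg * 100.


eta_e = E_dis / E_chg * 100 = 236.4 / 261.57 * 100 = 90.38%

90.38%


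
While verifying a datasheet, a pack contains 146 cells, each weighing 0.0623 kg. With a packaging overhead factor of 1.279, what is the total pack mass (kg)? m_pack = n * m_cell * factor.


m_pack = n * m_cell * overhead = 146 * 0.0623 * 1.279 = 11.63 kg

11.63 kg


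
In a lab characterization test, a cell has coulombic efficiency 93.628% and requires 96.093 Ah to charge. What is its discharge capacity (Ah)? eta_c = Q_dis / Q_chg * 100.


Q_dis = eta/100 * Q_chg = 93.628/100 * 96.093 = 89.97 Ah

89.97 Ah


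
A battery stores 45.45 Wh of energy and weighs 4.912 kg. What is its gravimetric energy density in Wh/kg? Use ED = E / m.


Specific energy = 45.45 Wh / 4.912 kg = 9.253 Wh/kg

9.253 Wh/kg


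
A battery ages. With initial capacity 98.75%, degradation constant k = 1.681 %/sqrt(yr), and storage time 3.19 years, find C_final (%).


sqrt(t) = sqrt(3.19) = 1.7861
C_final = 98.75 - 1.681 * 1.7861 = 95.75%

95.75%


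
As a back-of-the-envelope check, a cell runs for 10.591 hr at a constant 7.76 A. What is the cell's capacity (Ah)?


C = I * t = 7.76 * 10.591 = 82.19 Ah

82.19 Ah


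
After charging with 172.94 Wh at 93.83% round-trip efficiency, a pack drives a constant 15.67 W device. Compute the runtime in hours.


Step 1: E_discharge = eta/100 * E_charge = 93.83/100 * 172.94 = 162.27 Wh
Step 2: t = E_discharge / P = 162.27 / 15.67 = 10.36 hr

10.36 hr


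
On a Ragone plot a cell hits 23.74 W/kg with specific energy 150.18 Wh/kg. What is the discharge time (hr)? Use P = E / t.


t = E / P = 150.18 / 23.74 = 6.326 hr

6.326 hr


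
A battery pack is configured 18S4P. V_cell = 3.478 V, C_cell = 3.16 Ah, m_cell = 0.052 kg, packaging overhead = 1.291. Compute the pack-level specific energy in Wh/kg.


Step 1: V_pack = 18 * 3.478 = 62.604 V
Step 2: C_pack = 4 * 3.16 = 12.64 Ah
Step 3: E_pack = V_pack * C_pack = 62.604 * 12.64 = 791.31 Wh
Step 4: m_pack = 18 * 4 * 0.052 * 1.291 = 4.8335 kg
Step 5: ED = E_pack / m_pack = 791.31 / 4.8335 = 163.7 Wh/kg

163.7 Wh/kg


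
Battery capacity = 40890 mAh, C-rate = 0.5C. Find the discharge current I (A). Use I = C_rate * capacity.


Convert: capacity = 40890 mAh = 40.89 Ah
I = C_rate * capacity = 0.5 * 40.89 = 20.445 A

20.445 A


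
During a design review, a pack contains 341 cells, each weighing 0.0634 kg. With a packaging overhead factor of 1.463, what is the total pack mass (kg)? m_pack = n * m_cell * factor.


m_pack = n * m_cell * overhead = 341 * 0.0634 * 1.463 = 31.63 kg

31.63 kg


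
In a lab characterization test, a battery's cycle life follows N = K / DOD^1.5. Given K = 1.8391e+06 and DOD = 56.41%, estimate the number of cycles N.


DOD^1.5 = 423.68
N = K / DOD^1.5 = 1.8391e+06 / 423.68 = 4341

4341 cycles


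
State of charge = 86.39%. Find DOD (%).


Complement of SOC: DOD = 100% - 86.39% = 13.61%

13.61%


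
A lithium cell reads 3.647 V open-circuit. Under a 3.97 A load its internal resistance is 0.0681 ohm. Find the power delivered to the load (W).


Step 1: V_terminal = OCV - I*R = 3.647 - 3.97 * 0.0681 = 3.3766 V
Step 2: P_out = V_terminal * I = 3.3766 * 3.97 = 13.41 W

13.41 W


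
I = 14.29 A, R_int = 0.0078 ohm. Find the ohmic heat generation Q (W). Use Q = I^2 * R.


I^2 = 204.2
Q = 204.2 * 0.0078 = 1.593 W

1.593 W


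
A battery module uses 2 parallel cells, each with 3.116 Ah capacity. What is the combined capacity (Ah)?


C_total = 2 * 3.116 = 6.232 Ah

6.232 Ah


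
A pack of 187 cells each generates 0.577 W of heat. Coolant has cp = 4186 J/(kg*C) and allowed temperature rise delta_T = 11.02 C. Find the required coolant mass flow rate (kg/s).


Q_total = 187 * 0.577 = 107.9 W
m_dot = Q_total / (cp * dT) = 107.9 / (4186 * 11.02) = 0.002339 kg/s

0.002339 kg/s


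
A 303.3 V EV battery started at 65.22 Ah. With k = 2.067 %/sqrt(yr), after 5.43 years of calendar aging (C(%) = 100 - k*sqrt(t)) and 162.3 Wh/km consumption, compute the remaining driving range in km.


Step 1: capacity retention = 100 - 2.067 * sqrt(5.43) = 100 - 2.067 * 2.3302 = 95.183%
Step 2: C_now = 65.22 * 95.183/100 = 62.078 Ah
Step 3: E_pack = V * C_now = 303.3 * 62.078 = 18828 Wh
Step 4: range = E_pack / consumption = 18828 / 162.3 = 116.0 km

116.0 km


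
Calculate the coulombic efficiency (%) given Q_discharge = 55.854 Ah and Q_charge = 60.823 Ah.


eta_c = Q_dis / Q_chg * 100 = 55.854 / 60.823 * 100 = 91.83%

91.83%


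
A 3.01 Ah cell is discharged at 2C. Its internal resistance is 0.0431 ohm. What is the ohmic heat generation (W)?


Step 1: I = C_rate * capacity = 2 * 3.01 = 6.02 A
Step 2: Q = I^2 * R = 6.02^2 * 0.0431 = 36.24 * 0.0431 = 1.562 W

1.562 W


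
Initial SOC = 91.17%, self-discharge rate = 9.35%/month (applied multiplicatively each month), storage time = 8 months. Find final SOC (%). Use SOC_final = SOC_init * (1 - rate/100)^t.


decay = (1 - 9.35/100)^8 = 0.45598
SOC_final = 91.17 * 0.45598 = 41.57%

41.57%


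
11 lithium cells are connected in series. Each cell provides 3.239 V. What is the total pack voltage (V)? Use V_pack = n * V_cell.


V_pack = n * V_cell = 11 * 3.239 = 35.629 V

35.629 V


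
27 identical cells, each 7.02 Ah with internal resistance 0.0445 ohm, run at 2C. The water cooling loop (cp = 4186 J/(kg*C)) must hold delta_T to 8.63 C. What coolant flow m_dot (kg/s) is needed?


Step 1: I = 2 * 7.02 = 14.04 A
Step 2: Q_cell = I^2 * R = 14.04^2 * 0.0445 = 8.7719 W
Step 3: Q_total = 27 * 8.7719 = 236.84 W
Step 4: m_dot = Q_total / (cp * dT) = 236.84 / (4186 * 8.63) = 0.006556 kg/s

0.006556 kg/s


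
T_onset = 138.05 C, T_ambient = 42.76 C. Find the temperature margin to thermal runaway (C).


margin = T_onset - T_ambient = 138.05 - 42.76 = 95.29 C

95.29 C


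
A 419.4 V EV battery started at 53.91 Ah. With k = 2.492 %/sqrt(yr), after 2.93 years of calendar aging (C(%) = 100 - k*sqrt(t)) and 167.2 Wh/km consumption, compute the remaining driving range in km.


Step 1: capacity retention = 100 - 2.492 * sqrt(2.93) = 100 - 2.492 * 1.7117 = 95.734%
Step 2: C_now = 53.91 * 95.734/100 = 51.61 Ah
Step 3: E_pack = V * C_now = 419.4 * 51.61 = 21645 Wh
Step 4: range = E_pack / consumption = 21645 / 167.2 = 129.5 km

129.5 km


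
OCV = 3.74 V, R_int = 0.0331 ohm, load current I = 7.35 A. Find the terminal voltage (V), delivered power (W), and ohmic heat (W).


Step 1: V_terminal = OCV - I*R = 3.74 - 7.35 * 0.0331 = 3.4967 V
Step 2: P_out = V_terminal * I = 3.4967 * 7.35 = 25.70 W
Step 3: Q = I^2 * R = 7.35^2 * 0.0331 = 1.788 W

V=3.4967 V, P=25.70 W, Q=1.788 W


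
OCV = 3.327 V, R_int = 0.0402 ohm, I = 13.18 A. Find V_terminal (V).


V = OCV - I*R = 3.327 - 13.18 * 0.0402 = 2.797 V

2.797 V


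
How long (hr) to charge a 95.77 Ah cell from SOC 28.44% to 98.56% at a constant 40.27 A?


delta_Ah = 95.77 * (98.56 - 28.44) / 100 = 67.154 Ah
t = delta_Ah / I = 67.154 / 40.27 = 1.668 hr

1.668 hr


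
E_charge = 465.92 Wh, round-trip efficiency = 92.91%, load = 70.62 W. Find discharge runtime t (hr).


Step 1: E_discharge = eta/100 * E_charge = 92.91/100 * 465.92 = 432.89 Wh
Step 2: t = E_discharge / P = 432.89 / 70.62 = 6.130 hr

6.130 hr
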